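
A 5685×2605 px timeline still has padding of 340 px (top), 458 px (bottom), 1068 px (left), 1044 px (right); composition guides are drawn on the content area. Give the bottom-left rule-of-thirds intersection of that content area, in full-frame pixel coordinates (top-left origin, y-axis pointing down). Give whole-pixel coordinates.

x = 2259 px, y = 1545 px

Content width = 5685 − 1068 − 1044 = 3573 px; content height = 2605 − 340 − 458 = 1807 px.
Bottom-left is one-third across and two-thirds down within the content area.
x = 1068 + 1 × 3573/3 = 1068 + 1191.00 ≈ 2259
y = 340 + 2 × 1807/3 = 340 + 1204.67 ≈ 1545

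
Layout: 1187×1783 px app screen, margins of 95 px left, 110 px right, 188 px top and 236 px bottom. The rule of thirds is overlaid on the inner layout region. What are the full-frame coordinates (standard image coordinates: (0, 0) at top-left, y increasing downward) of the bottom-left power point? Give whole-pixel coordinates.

(422, 1094)

Content width = 1187 − 95 − 110 = 982 px; content height = 1783 − 188 − 236 = 1359 px.
Bottom-left is one-third across and two-thirds down within the inner layout region.
x = 95 + 1 × 982/3 = 95 + 327.33 ≈ 422
y = 188 + 2 × 1359/3 = 188 + 906.00 ≈ 1094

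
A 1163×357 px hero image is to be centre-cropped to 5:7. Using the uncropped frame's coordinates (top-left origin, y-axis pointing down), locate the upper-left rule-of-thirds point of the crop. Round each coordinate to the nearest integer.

1163/357 > 5/7, so the 5:7 crop keeps the full height 357 and trims width to 357 × 5/7 = 255.00 px.
Left offset = (1163 − 255.00)/2 = 454.00 px; top offset = 0.
Upper-left is one-third across and one-third down within the crop:
x = 454.00 + 1 × 255.00/3 ≈ 539; y = 0.00 + 1 × 357.00/3 ≈ 119.

x = 539 px, y = 119 px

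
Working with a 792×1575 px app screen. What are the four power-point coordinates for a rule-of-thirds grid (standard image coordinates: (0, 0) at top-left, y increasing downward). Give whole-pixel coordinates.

One third of 792 is 264; one third of 1575 is 525.
Vertical third lines at x = 264 and x = 528; horizontal third lines at y = 525 and y = 1050.

(264, 525), (528, 525), (264, 1050), (528, 1050)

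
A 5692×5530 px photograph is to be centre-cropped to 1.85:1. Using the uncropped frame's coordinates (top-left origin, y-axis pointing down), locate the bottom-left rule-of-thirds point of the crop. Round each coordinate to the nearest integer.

x = 1897 px, y = 3278 px

5692/5530 < 1.85/1, so the 1.85:1 crop keeps the full width 5692 and trims height to 5692 × 1/1.85 = 3076.76 px.
Top offset = (5530 − 3076.76)/2 = 1226.62 px; left offset = 0.
Bottom-left is one-third across and two-thirds down within the crop:
x = 0.00 + 1 × 5692.00/3 ≈ 1897; y = 1226.62 + 2 × 3076.76/3 ≈ 3278.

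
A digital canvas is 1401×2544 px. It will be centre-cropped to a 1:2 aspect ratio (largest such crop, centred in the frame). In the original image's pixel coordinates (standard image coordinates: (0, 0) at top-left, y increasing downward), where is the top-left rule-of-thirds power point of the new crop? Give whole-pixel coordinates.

1401/2544 > 1/2, so the 1:2 crop keeps the full height 2544 and trims width to 2544 × 1/2 = 1272.00 px.
Left offset = (1401 − 1272.00)/2 = 64.50 px; top offset = 0.
Top-left is one-third across and one-third down within the crop:
x = 64.50 + 1 × 1272.00/3 ≈ 489; y = 0.00 + 1 × 2544.00/3 ≈ 848.

(489, 848)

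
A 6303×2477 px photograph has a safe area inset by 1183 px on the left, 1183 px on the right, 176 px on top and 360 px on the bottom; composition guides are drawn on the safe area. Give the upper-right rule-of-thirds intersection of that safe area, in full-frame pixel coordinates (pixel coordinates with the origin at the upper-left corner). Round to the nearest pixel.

Content width = 6303 − 1183 − 1183 = 3937 px; content height = 2477 − 176 − 360 = 1941 px.
Upper-right is two-thirds across and one-third down within the safe area.
x = 1183 + 2 × 3937/3 = 1183 + 2624.67 ≈ 3808
y = 176 + 1 × 1941/3 = 176 + 647.00 ≈ 823

x = 3808 px, y = 823 px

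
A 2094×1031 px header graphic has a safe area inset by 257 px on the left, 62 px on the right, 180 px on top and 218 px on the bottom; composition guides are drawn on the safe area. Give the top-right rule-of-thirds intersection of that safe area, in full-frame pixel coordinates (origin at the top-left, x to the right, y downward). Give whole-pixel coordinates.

Content width = 2094 − 257 − 62 = 1775 px; content height = 1031 − 180 − 218 = 633 px.
Top-right is two-thirds across and one-third down within the safe area.
x = 257 + 2 × 1775/3 = 257 + 1183.33 ≈ 1440
y = 180 + 1 × 633/3 = 180 + 211.00 ≈ 391

x = 1440 px, y = 391 px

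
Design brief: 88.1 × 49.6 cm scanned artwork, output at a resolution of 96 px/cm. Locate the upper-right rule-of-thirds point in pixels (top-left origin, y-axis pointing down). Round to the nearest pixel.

In pixels the canvas is 88.1 × 96 = 8457.6 wide and 49.6 × 96 = 4761.6 tall.
The upper-right point is two-thirds across and one-third down:
x = 2 × 8457.6/3 ≈ 5638; y = 1 × 4761.6/3 ≈ 1587.

(5638, 1587)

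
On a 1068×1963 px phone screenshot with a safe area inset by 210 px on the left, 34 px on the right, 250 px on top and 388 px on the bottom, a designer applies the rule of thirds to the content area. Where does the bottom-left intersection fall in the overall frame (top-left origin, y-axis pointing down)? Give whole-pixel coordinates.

x = 485 px, y = 1133 px

Content width = 1068 − 210 − 34 = 824 px; content height = 1963 − 250 − 388 = 1325 px.
Bottom-left is one-third across and two-thirds down within the content area.
x = 210 + 1 × 824/3 = 210 + 274.67 ≈ 485
y = 250 + 2 × 1325/3 = 250 + 883.33 ≈ 1133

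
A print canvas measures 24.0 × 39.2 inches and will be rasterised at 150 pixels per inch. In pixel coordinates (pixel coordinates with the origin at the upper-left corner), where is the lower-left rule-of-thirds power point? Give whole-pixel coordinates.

In pixels the canvas is 24.0 × 150 = 3600 wide and 39.2 × 150 = 5880 tall.
The lower-left point is one-third across and two-thirds down:
x = 1 × 3600/3 ≈ 1200; y = 2 × 5880/3 ≈ 3920.

(1200, 3920)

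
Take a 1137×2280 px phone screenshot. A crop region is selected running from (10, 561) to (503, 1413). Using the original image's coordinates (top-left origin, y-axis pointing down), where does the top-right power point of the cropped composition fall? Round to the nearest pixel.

Crop width = 503 − 10 = 493 px; one third is 164.33 px.
Crop height = 1413 − 561 = 852 px; one third is 284.00 px.
The top-right point is two-thirds across and one-third down within the crop:
x = 10 + 2 × 164.33 ≈ 339; y = 561 + 1 × 284.00 ≈ 845.

x = 339 px, y = 845 px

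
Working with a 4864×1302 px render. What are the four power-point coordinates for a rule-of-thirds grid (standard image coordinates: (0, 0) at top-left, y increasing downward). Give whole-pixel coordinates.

One third of 4864 is 1621.33; one third of 1302 is 434.
Vertical third lines at x = 1621 and x = 3243; horizontal third lines at y = 434 and y = 868.

(1621, 434), (3243, 434), (1621, 868), (3243, 868)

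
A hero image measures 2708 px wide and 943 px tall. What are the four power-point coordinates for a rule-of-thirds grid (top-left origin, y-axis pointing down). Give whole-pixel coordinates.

One third of 2708 is 902.67; one third of 943 is 314.33.
Vertical third lines at x = 903 and x = 1805; horizontal third lines at y = 314 and y = 629.

(903, 314), (1805, 314), (903, 629), (1805, 629)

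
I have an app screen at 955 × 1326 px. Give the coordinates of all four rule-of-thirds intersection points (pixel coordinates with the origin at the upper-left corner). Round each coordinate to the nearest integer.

(318, 442), (637, 442), (318, 884), (637, 884)

One third of 955 is 318.33; one third of 1326 is 442.
Vertical third lines at x = 318 and x = 637; horizontal third lines at y = 442 and y = 884.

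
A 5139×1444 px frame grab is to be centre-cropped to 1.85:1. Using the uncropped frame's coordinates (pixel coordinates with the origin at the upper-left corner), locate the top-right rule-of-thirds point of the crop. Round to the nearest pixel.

(3015, 481)

5139/1444 > 1.85/1, so the 1.85:1 crop keeps the full height 1444 and trims width to 1444 × 1.85/1 = 2671.40 px.
Left offset = (5139 − 2671.40)/2 = 1233.80 px; top offset = 0.
Top-right is two-thirds across and one-third down within the crop:
x = 1233.80 + 2 × 2671.40/3 ≈ 3015; y = 0.00 + 1 × 1444.00/3 ≈ 481.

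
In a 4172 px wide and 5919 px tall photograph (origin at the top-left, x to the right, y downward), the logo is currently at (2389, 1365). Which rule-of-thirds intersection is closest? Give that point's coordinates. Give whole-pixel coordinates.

x = 2781 px, y = 1973 px

Third lines: x ∈ {1391, 2781}, y ∈ {1973, 3946}.
2389 is closer to x = 2781; 1365 is closer to y = 1973.
So the nearest intersection is the upper-right power point.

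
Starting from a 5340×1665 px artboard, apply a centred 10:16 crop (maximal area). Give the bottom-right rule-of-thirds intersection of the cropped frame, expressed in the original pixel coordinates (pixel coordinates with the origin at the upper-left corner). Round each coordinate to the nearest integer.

5340/1665 > 10/16, so the 10:16 crop keeps the full height 1665 and trims width to 1665 × 10/16 = 1040.62 px.
Left offset = (5340 − 1040.62)/2 = 2149.69 px; top offset = 0.
Bottom-right is two-thirds across and two-thirds down within the crop:
x = 2149.69 + 2 × 1040.62/3 ≈ 2843; y = 0.00 + 2 × 1665.00/3 ≈ 1110.

(2843, 1110)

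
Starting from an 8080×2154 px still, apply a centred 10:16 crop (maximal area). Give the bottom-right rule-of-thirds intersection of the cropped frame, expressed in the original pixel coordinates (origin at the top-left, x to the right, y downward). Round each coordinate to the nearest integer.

8080/2154 > 10/16, so the 10:16 crop keeps the full height 2154 and trims width to 2154 × 10/16 = 1346.25 px.
Left offset = (8080 − 1346.25)/2 = 3366.88 px; top offset = 0.
Bottom-right is two-thirds across and two-thirds down within the crop:
x = 3366.88 + 2 × 1346.25/3 ≈ 4264; y = 0.00 + 2 × 2154.00/3 ≈ 1436.

(4264, 1436)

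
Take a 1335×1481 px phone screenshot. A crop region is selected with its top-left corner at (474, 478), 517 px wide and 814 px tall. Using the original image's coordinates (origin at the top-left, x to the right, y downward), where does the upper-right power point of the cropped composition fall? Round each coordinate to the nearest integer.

(819, 749)

One third of the crop width 517 is 172.33 px.
One third of the crop height 814 is 271.33 px.
The upper-right point is two-thirds across and one-third down within the crop:
x = 474 + 2 × 172.33 ≈ 819; y = 478 + 1 × 271.33 ≈ 749.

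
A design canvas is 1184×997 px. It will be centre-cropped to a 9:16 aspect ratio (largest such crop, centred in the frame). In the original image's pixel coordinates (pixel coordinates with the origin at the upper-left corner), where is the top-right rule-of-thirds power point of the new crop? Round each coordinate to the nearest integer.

1184/997 > 9/16, so the 9:16 crop keeps the full height 997 and trims width to 997 × 9/16 = 560.81 px.
Left offset = (1184 − 560.81)/2 = 311.59 px; top offset = 0.
Top-right is two-thirds across and one-third down within the crop:
x = 311.59 + 2 × 560.81/3 ≈ 685; y = 0.00 + 1 × 997.00/3 ≈ 332.

(685, 332)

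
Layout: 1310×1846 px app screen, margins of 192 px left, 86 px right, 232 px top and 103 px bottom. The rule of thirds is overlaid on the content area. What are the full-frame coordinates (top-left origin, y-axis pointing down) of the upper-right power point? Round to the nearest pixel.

x = 880 px, y = 736 px

Content width = 1310 − 192 − 86 = 1032 px; content height = 1846 − 232 − 103 = 1511 px.
Upper-right is two-thirds across and one-third down within the content area.
x = 192 + 2 × 1032/3 = 192 + 688.00 ≈ 880
y = 232 + 1 × 1511/3 = 232 + 503.67 ≈ 736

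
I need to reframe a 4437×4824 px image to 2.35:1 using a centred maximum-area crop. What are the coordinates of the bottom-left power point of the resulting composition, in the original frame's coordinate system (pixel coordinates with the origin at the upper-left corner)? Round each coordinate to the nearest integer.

x = 1479 px, y = 2727 px

4437/4824 < 2.35/1, so the 2.35:1 crop keeps the full width 4437 and trims height to 4437 × 1/2.35 = 1888.09 px.
Top offset = (4824 − 1888.09)/2 = 1467.96 px; left offset = 0.
Bottom-left is one-third across and two-thirds down within the crop:
x = 0.00 + 1 × 4437.00/3 ≈ 1479; y = 1467.96 + 2 × 1888.09/3 ≈ 2727.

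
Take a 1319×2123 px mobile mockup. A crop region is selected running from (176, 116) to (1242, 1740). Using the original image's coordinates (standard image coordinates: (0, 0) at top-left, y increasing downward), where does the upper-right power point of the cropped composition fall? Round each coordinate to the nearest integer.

Crop width = 1242 − 176 = 1066 px; one third is 355.33 px.
Crop height = 1740 − 116 = 1624 px; one third is 541.33 px.
The upper-right point is two-thirds across and one-third down within the crop:
x = 176 + 2 × 355.33 ≈ 887; y = 116 + 1 × 541.33 ≈ 657.

(887, 657)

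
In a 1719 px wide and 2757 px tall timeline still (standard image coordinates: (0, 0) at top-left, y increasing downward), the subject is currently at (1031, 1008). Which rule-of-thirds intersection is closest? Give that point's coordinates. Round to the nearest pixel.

Third lines: x ∈ {573, 1146}, y ∈ {919, 1838}.
1031 is closer to x = 1146; 1008 is closer to y = 919.
So the nearest intersection is the upper-right power point.

(1146, 919)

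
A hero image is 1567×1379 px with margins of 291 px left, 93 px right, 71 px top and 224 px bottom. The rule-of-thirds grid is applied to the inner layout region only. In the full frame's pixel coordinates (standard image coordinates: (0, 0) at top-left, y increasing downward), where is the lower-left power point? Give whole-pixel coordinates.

Content width = 1567 − 291 − 93 = 1183 px; content height = 1379 − 71 − 224 = 1084 px.
Lower-left is one-third across and two-thirds down within the inner layout region.
x = 291 + 1 × 1183/3 = 291 + 394.33 ≈ 685
y = 71 + 2 × 1084/3 = 71 + 722.67 ≈ 794

(685, 794)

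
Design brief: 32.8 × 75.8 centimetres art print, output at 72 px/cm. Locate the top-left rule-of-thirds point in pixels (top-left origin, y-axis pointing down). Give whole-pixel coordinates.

x = 787 px, y = 1819 px

In pixels the canvas is 32.8 × 72 = 2361.6 wide and 75.8 × 72 = 5457.6 tall.
The top-left point is one-third across and one-third down:
x = 1 × 2361.6/3 ≈ 787; y = 1 × 5457.6/3 ≈ 1819.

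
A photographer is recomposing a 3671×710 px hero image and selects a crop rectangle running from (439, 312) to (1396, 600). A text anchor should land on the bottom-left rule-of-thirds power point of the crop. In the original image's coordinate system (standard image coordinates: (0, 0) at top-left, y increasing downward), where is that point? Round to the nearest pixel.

Crop width = 1396 − 439 = 957 px; one third is 319.00 px.
Crop height = 600 − 312 = 288 px; one third is 96.00 px.
The bottom-left point is one-third across and two-thirds down within the crop:
x = 439 + 1 × 319.00 ≈ 758; y = 312 + 2 × 96.00 ≈ 504.

x = 758 px, y = 504 px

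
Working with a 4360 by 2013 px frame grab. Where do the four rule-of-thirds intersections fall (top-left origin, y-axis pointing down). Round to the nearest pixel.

(1453, 671), (2907, 671), (1453, 1342), (2907, 1342)

One third of 4360 is 1453.33; one third of 2013 is 671.
Vertical third lines at x = 1453 and x = 2907; horizontal third lines at y = 671 and y = 1342.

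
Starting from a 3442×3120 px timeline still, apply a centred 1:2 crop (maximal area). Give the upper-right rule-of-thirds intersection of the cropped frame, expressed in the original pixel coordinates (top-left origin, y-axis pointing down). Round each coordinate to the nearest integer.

3442/3120 > 1/2, so the 1:2 crop keeps the full height 3120 and trims width to 3120 × 1/2 = 1560.00 px.
Left offset = (3442 − 1560.00)/2 = 941.00 px; top offset = 0.
Upper-right is two-thirds across and one-third down within the crop:
x = 941.00 + 2 × 1560.00/3 ≈ 1981; y = 0.00 + 1 × 3120.00/3 ≈ 1040.

x = 1981 px, y = 1040 px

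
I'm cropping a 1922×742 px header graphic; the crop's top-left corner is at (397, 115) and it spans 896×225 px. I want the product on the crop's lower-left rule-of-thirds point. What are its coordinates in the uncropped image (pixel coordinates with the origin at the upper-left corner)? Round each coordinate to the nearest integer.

x = 696 px, y = 265 px

One third of the crop width 896 is 298.67 px.
One third of the crop height 225 is 75.00 px.
The lower-left point is one-third across and two-thirds down within the crop:
x = 397 + 1 × 298.67 ≈ 696; y = 115 + 2 × 75.00 ≈ 265.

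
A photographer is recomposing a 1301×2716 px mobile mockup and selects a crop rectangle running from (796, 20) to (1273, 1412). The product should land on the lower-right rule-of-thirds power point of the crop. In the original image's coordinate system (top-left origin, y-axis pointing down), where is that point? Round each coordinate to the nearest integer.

(1114, 948)

Crop width = 1273 − 796 = 477 px; one third is 159.00 px.
Crop height = 1412 − 20 = 1392 px; one third is 464.00 px.
The lower-right point is two-thirds across and two-thirds down within the crop:
x = 796 + 2 × 159.00 ≈ 1114; y = 20 + 2 × 464.00 ≈ 948.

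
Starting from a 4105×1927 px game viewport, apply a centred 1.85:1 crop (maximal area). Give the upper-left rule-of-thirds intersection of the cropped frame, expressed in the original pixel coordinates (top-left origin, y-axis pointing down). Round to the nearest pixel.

x = 1458 px, y = 642 px

4105/1927 > 1.85/1, so the 1.85:1 crop keeps the full height 1927 and trims width to 1927 × 1.85/1 = 3564.95 px.
Left offset = (4105 − 3564.95)/2 = 270.02 px; top offset = 0.
Upper-left is one-third across and one-third down within the crop:
x = 270.02 + 1 × 3564.95/3 ≈ 1458; y = 0.00 + 1 × 1927.00/3 ≈ 642.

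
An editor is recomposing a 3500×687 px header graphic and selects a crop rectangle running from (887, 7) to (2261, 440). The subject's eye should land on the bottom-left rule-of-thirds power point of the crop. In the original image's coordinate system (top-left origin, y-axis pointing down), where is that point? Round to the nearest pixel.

x = 1345 px, y = 296 px

Crop width = 2261 − 887 = 1374 px; one third is 458.00 px.
Crop height = 440 − 7 = 433 px; one third is 144.33 px.
The bottom-left point is one-third across and two-thirds down within the crop:
x = 887 + 1 × 458.00 ≈ 1345; y = 7 + 2 × 144.33 ≈ 296.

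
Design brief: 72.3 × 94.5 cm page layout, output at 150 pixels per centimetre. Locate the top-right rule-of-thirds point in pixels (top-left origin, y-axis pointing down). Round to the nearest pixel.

(7230, 4725)

In pixels the canvas is 72.3 × 150 = 10845 wide and 94.5 × 150 = 14175 tall.
The top-right point is two-thirds across and one-third down:
x = 2 × 10845/3 ≈ 7230; y = 1 × 14175/3 ≈ 4725.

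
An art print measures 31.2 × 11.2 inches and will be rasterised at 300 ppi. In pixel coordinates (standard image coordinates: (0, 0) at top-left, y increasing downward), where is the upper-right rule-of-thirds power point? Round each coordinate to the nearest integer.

In pixels the canvas is 31.2 × 300 = 9360 wide and 11.2 × 300 = 3360 tall.
The upper-right point is two-thirds across and one-third down:
x = 2 × 9360/3 ≈ 6240; y = 1 × 3360/3 ≈ 1120.

(6240, 1120)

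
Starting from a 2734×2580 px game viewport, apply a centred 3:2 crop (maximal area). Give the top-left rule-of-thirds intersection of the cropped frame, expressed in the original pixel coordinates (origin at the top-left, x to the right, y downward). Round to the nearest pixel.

x = 911 px, y = 986 px

2734/2580 < 3/2, so the 3:2 crop keeps the full width 2734 and trims height to 2734 × 2/3 = 1822.67 px.
Top offset = (2580 − 1822.67)/2 = 378.67 px; left offset = 0.
Top-left is one-third across and one-third down within the crop:
x = 0.00 + 1 × 2734.00/3 ≈ 911; y = 378.67 + 1 × 1822.67/3 ≈ 986.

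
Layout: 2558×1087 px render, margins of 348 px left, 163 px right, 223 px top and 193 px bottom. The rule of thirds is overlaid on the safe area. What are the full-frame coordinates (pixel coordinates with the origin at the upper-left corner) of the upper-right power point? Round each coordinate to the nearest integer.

x = 1713 px, y = 447 px

Content width = 2558 − 348 − 163 = 2047 px; content height = 1087 − 223 − 193 = 671 px.
Upper-right is two-thirds across and one-third down within the safe area.
x = 348 + 2 × 2047/3 = 348 + 1364.67 ≈ 1713
y = 223 + 1 × 671/3 = 223 + 223.67 ≈ 447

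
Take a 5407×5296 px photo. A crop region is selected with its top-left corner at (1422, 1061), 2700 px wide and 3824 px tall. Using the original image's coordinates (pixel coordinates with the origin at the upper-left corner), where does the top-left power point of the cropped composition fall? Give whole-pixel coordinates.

One third of the crop width 2700 is 900.00 px.
One third of the crop height 3824 is 1274.67 px.
The top-left point is one-third across and one-third down within the crop:
x = 1422 + 1 × 900.00 ≈ 2322; y = 1061 + 1 × 1274.67 ≈ 2336.

(2322, 2336)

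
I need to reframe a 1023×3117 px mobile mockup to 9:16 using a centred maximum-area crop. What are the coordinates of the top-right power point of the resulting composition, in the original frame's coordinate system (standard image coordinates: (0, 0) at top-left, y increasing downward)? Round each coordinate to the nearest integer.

x = 682 px, y = 1255 px

1023/3117 < 9/16, so the 9:16 crop keeps the full width 1023 and trims height to 1023 × 16/9 = 1818.67 px.
Top offset = (3117 − 1818.67)/2 = 649.17 px; left offset = 0.
Top-right is two-thirds across and one-third down within the crop:
x = 0.00 + 2 × 1023.00/3 ≈ 682; y = 649.17 + 1 × 1818.67/3 ≈ 1255.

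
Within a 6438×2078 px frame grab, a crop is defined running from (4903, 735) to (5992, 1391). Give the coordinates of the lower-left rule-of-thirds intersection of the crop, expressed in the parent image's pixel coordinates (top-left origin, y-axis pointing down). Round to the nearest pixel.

(5266, 1172)

Crop width = 5992 − 4903 = 1089 px; one third is 363.00 px.
Crop height = 1391 − 735 = 656 px; one third is 218.67 px.
The lower-left point is one-third across and two-thirds down within the crop:
x = 4903 + 1 × 363.00 ≈ 5266; y = 735 + 2 × 218.67 ≈ 1172.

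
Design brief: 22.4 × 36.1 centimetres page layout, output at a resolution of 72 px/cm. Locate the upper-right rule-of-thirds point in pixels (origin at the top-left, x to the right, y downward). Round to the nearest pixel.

In pixels the canvas is 22.4 × 72 = 1612.8 wide and 36.1 × 72 = 2599.2 tall.
The upper-right point is two-thirds across and one-third down:
x = 2 × 1612.8/3 ≈ 1075; y = 1 × 2599.2/3 ≈ 866.

(1075, 866)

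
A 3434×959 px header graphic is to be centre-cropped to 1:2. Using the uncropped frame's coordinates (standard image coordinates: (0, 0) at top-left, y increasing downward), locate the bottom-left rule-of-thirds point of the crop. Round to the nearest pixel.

x = 1637 px, y = 639 px

3434/959 > 1/2, so the 1:2 crop keeps the full height 959 and trims width to 959 × 1/2 = 479.50 px.
Left offset = (3434 − 479.50)/2 = 1477.25 px; top offset = 0.
Bottom-left is one-third across and two-thirds down within the crop:
x = 1477.25 + 1 × 479.50/3 ≈ 1637; y = 0.00 + 2 × 959.00/3 ≈ 639.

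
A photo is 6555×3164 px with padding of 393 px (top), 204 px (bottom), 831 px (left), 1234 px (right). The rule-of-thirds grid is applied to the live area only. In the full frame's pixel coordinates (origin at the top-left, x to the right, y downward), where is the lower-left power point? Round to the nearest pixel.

Content width = 6555 − 831 − 1234 = 4490 px; content height = 3164 − 393 − 204 = 2567 px.
Lower-left is one-third across and two-thirds down within the live area.
x = 831 + 1 × 4490/3 = 831 + 1496.67 ≈ 2328
y = 393 + 2 × 2567/3 = 393 + 1711.33 ≈ 2104

(2328, 2104)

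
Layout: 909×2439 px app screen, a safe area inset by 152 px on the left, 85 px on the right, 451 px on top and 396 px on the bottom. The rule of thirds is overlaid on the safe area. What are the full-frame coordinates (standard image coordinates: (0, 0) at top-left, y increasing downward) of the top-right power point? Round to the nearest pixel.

(600, 982)

Content width = 909 − 152 − 85 = 672 px; content height = 2439 − 451 − 396 = 1592 px.
Top-right is two-thirds across and one-third down within the safe area.
x = 152 + 2 × 672/3 = 152 + 448.00 ≈ 600
y = 451 + 1 × 1592/3 = 451 + 530.67 ≈ 982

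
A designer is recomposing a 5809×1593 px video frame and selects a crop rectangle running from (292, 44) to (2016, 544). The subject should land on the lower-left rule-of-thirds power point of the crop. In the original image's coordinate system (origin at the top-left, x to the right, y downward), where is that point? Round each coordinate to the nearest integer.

x = 867 px, y = 377 px

Crop width = 2016 − 292 = 1724 px; one third is 574.67 px.
Crop height = 544 − 44 = 500 px; one third is 166.67 px.
The lower-left point is one-third across and two-thirds down within the crop:
x = 292 + 1 × 574.67 ≈ 867; y = 44 + 2 × 166.67 ≈ 377.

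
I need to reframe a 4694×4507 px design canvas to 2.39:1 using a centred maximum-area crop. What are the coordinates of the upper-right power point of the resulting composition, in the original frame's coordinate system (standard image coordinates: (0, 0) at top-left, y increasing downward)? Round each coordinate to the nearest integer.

4694/4507 < 2.39/1, so the 2.39:1 crop keeps the full width 4694 and trims height to 4694 × 1/2.39 = 1964.02 px.
Top offset = (4507 − 1964.02)/2 = 1271.49 px; left offset = 0.
Upper-right is two-thirds across and one-third down within the crop:
x = 0.00 + 2 × 4694.00/3 ≈ 3129; y = 1271.49 + 1 × 1964.02/3 ≈ 1926.

(3129, 1926)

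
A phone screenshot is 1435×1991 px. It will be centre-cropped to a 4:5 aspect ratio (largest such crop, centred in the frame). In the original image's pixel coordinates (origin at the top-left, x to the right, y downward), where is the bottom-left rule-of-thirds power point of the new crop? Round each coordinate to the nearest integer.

(478, 1294)

1435/1991 < 4/5, so the 4:5 crop keeps the full width 1435 and trims height to 1435 × 5/4 = 1793.75 px.
Top offset = (1991 − 1793.75)/2 = 98.62 px; left offset = 0.
Bottom-left is one-third across and two-thirds down within the crop:
x = 0.00 + 1 × 1435.00/3 ≈ 478; y = 98.62 + 2 × 1793.75/3 ≈ 1294.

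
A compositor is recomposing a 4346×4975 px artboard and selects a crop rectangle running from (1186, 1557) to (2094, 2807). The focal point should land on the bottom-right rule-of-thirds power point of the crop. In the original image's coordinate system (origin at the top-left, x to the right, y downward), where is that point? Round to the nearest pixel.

Crop width = 2094 − 1186 = 908 px; one third is 302.67 px.
Crop height = 2807 − 1557 = 1250 px; one third is 416.67 px.
The bottom-right point is two-thirds across and two-thirds down within the crop:
x = 1186 + 2 × 302.67 ≈ 1791; y = 1557 + 2 × 416.67 ≈ 2390.

(1791, 2390)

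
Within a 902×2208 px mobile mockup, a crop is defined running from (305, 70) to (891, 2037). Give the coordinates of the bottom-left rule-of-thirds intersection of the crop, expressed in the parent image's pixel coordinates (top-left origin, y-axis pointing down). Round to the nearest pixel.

(500, 1381)

Crop width = 891 − 305 = 586 px; one third is 195.33 px.
Crop height = 2037 − 70 = 1967 px; one third is 655.67 px.
The bottom-left point is one-third across and two-thirds down within the crop:
x = 305 + 1 × 195.33 ≈ 500; y = 70 + 2 × 655.67 ≈ 1381.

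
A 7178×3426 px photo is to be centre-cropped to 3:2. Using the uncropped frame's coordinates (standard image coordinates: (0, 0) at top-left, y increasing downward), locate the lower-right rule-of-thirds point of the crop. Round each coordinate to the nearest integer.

7178/3426 > 3/2, so the 3:2 crop keeps the full height 3426 and trims width to 3426 × 3/2 = 5139.00 px.
Left offset = (7178 − 5139.00)/2 = 1019.50 px; top offset = 0.
Lower-right is two-thirds across and two-thirds down within the crop:
x = 1019.50 + 2 × 5139.00/3 ≈ 4446; y = 0.00 + 2 × 3426.00/3 ≈ 2284.

x = 4446 px, y = 2284 px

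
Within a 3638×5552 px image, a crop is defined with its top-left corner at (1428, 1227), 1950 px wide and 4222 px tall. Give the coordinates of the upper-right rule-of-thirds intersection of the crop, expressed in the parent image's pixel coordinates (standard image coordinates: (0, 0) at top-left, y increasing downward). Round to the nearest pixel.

One third of the crop width 1950 is 650.00 px.
One third of the crop height 4222 is 1407.33 px.
The upper-right point is two-thirds across and one-third down within the crop:
x = 1428 + 2 × 650.00 ≈ 2728; y = 1227 + 1 × 1407.33 ≈ 2634.

x = 2728 px, y = 2634 px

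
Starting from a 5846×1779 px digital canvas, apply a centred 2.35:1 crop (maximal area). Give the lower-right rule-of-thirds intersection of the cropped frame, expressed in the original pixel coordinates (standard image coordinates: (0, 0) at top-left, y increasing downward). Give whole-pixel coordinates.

x = 3620 px, y = 1186 px

5846/1779 > 2.35/1, so the 2.35:1 crop keeps the full height 1779 and trims width to 1779 × 2.35/1 = 4180.65 px.
Left offset = (5846 − 4180.65)/2 = 832.67 px; top offset = 0.
Lower-right is two-thirds across and two-thirds down within the crop:
x = 832.67 + 2 × 4180.65/3 ≈ 3620; y = 0.00 + 2 × 1779.00/3 ≈ 1186.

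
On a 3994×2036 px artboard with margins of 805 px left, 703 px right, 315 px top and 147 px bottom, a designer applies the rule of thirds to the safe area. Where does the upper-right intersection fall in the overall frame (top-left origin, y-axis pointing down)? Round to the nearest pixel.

x = 2462 px, y = 840 px

Content width = 3994 − 805 − 703 = 2486 px; content height = 2036 − 315 − 147 = 1574 px.
Upper-right is two-thirds across and one-third down within the safe area.
x = 805 + 2 × 2486/3 = 805 + 1657.33 ≈ 2462
y = 315 + 1 × 1574/3 = 315 + 524.67 ≈ 840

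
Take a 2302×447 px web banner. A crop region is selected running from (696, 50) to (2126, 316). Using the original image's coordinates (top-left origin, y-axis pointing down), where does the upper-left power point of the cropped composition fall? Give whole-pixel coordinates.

Crop width = 2126 − 696 = 1430 px; one third is 476.67 px.
Crop height = 316 − 50 = 266 px; one third is 88.67 px.
The upper-left point is one-third across and one-third down within the crop:
x = 696 + 1 × 476.67 ≈ 1173; y = 50 + 1 × 88.67 ≈ 139.

(1173, 139)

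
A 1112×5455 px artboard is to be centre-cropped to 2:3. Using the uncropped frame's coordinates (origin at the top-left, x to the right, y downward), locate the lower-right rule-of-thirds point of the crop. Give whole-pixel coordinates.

x = 741 px, y = 3006 px

1112/5455 < 2/3, so the 2:3 crop keeps the full width 1112 and trims height to 1112 × 3/2 = 1668.00 px.
Top offset = (5455 − 1668.00)/2 = 1893.50 px; left offset = 0.
Lower-right is two-thirds across and two-thirds down within the crop:
x = 0.00 + 2 × 1112.00/3 ≈ 741; y = 1893.50 + 2 × 1668.00/3 ≈ 3006.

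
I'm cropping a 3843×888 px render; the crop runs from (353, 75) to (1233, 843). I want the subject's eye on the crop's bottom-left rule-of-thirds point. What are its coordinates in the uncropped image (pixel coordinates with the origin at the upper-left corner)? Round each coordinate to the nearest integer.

Crop width = 1233 − 353 = 880 px; one third is 293.33 px.
Crop height = 843 − 75 = 768 px; one third is 256.00 px.
The bottom-left point is one-third across and two-thirds down within the crop:
x = 353 + 1 × 293.33 ≈ 646; y = 75 + 2 × 256.00 ≈ 587.

x = 646 px, y = 587 px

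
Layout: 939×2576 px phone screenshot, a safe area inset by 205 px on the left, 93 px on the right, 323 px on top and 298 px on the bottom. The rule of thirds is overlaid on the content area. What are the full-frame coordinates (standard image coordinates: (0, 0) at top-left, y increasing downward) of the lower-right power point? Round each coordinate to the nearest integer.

Content width = 939 − 205 − 93 = 641 px; content height = 2576 − 323 − 298 = 1955 px.
Lower-right is two-thirds across and two-thirds down within the content area.
x = 205 + 2 × 641/3 = 205 + 427.33 ≈ 632
y = 323 + 2 × 1955/3 = 323 + 1303.33 ≈ 1626

(632, 1626)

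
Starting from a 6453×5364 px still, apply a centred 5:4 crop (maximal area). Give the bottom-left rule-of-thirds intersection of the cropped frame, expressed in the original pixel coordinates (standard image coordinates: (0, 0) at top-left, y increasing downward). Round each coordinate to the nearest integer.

6453/5364 < 5/4, so the 5:4 crop keeps the full width 6453 and trims height to 6453 × 4/5 = 5162.40 px.
Top offset = (5364 − 5162.40)/2 = 100.80 px; left offset = 0.
Bottom-left is one-third across and two-thirds down within the crop:
x = 0.00 + 1 × 6453.00/3 ≈ 2151; y = 100.80 + 2 × 5162.40/3 ≈ 3542.

(2151, 3542)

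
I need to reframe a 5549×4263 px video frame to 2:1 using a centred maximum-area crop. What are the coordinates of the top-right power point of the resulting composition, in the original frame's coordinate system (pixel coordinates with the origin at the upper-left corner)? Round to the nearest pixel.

5549/4263 < 2/1, so the 2:1 crop keeps the full width 5549 and trims height to 5549 × 1/2 = 2774.50 px.
Top offset = (4263 − 2774.50)/2 = 744.25 px; left offset = 0.
Top-right is two-thirds across and one-third down within the crop:
x = 0.00 + 2 × 5549.00/3 ≈ 3699; y = 744.25 + 1 × 2774.50/3 ≈ 1669.

x = 3699 px, y = 1669 px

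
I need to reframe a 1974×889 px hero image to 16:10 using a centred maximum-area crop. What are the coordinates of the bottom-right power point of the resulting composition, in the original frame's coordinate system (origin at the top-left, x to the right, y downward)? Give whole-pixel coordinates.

x = 1224 px, y = 593 px

1974/889 > 16/10, so the 16:10 crop keeps the full height 889 and trims width to 889 × 16/10 = 1422.40 px.
Left offset = (1974 − 1422.40)/2 = 275.80 px; top offset = 0.
Bottom-right is two-thirds across and two-thirds down within the crop:
x = 275.80 + 2 × 1422.40/3 ≈ 1224; y = 0.00 + 2 × 889.00/3 ≈ 593.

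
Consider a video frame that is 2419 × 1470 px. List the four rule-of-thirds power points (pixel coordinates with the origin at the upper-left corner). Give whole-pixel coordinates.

(806, 490), (1613, 490), (806, 980), (1613, 980)

One third of 2419 is 806.33; one third of 1470 is 490.
Vertical third lines at x = 806 and x = 1613; horizontal third lines at y = 490 and y = 980.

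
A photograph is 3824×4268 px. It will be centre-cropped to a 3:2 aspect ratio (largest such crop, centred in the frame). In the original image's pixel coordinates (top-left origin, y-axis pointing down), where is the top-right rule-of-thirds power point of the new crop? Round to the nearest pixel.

(2549, 1709)

3824/4268 < 3/2, so the 3:2 crop keeps the full width 3824 and trims height to 3824 × 2/3 = 2549.33 px.
Top offset = (4268 − 2549.33)/2 = 859.33 px; left offset = 0.
Top-right is two-thirds across and one-third down within the crop:
x = 0.00 + 2 × 3824.00/3 ≈ 2549; y = 859.33 + 1 × 2549.33/3 ≈ 1709.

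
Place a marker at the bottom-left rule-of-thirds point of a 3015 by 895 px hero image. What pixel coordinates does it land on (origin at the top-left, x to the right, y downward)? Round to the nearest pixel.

(1005, 597)

The bottom-left point sits one-third of the way across and two-thirds of the way down.
x = 1 × 3015/3 ≈ 1005; y = 2 × 895/3 ≈ 597.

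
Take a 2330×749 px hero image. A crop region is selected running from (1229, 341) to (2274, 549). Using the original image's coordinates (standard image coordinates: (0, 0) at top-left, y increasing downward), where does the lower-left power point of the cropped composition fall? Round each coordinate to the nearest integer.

Crop width = 2274 − 1229 = 1045 px; one third is 348.33 px.
Crop height = 549 − 341 = 208 px; one third is 69.33 px.
The lower-left point is one-third across and two-thirds down within the crop:
x = 1229 + 1 × 348.33 ≈ 1577; y = 341 + 2 × 69.33 ≈ 480.

x = 1577 px, y = 480 px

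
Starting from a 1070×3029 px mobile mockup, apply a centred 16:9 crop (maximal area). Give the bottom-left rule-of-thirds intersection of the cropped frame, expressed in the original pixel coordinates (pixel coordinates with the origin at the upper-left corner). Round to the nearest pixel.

(357, 1615)

1070/3029 < 16/9, so the 16:9 crop keeps the full width 1070 and trims height to 1070 × 9/16 = 601.88 px.
Top offset = (3029 − 601.88)/2 = 1213.56 px; left offset = 0.
Bottom-left is one-third across and two-thirds down within the crop:
x = 0.00 + 1 × 1070.00/3 ≈ 357; y = 1213.56 + 2 × 601.88/3 ≈ 1615.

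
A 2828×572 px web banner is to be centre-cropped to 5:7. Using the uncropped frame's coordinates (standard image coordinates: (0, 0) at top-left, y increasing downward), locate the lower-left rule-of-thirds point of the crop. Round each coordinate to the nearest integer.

2828/572 > 5/7, so the 5:7 crop keeps the full height 572 and trims width to 572 × 5/7 = 408.57 px.
Left offset = (2828 − 408.57)/2 = 1209.71 px; top offset = 0.
Lower-left is one-third across and two-thirds down within the crop:
x = 1209.71 + 1 × 408.57/3 ≈ 1346; y = 0.00 + 2 × 572.00/3 ≈ 381.

x = 1346 px, y = 381 px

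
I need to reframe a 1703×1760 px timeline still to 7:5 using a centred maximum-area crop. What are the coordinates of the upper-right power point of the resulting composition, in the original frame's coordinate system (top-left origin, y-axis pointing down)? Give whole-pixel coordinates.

1703/1760 < 7/5, so the 7:5 crop keeps the full width 1703 and trims height to 1703 × 5/7 = 1216.43 px.
Top offset = (1760 − 1216.43)/2 = 271.79 px; left offset = 0.
Upper-right is two-thirds across and one-third down within the crop:
x = 0.00 + 2 × 1703.00/3 ≈ 1135; y = 271.79 + 1 × 1216.43/3 ≈ 677.

x = 1135 px, y = 677 px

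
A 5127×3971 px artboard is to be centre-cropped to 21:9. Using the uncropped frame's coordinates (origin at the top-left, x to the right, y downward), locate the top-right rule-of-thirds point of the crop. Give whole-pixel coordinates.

(3418, 1619)

5127/3971 < 21/9, so the 21:9 crop keeps the full width 5127 and trims height to 5127 × 9/21 = 2197.29 px.
Top offset = (3971 − 2197.29)/2 = 886.86 px; left offset = 0.
Top-right is two-thirds across and one-third down within the crop:
x = 0.00 + 2 × 5127.00/3 ≈ 3418; y = 886.86 + 1 × 2197.29/3 ≈ 1619.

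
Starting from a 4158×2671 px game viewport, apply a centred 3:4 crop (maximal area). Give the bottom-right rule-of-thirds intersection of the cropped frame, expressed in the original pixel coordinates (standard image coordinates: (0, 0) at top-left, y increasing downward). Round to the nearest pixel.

4158/2671 > 3/4, so the 3:4 crop keeps the full height 2671 and trims width to 2671 × 3/4 = 2003.25 px.
Left offset = (4158 − 2003.25)/2 = 1077.38 px; top offset = 0.
Bottom-right is two-thirds across and two-thirds down within the crop:
x = 1077.38 + 2 × 2003.25/3 ≈ 2413; y = 0.00 + 2 × 2671.00/3 ≈ 1781.

x = 2413 px, y = 1781 px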